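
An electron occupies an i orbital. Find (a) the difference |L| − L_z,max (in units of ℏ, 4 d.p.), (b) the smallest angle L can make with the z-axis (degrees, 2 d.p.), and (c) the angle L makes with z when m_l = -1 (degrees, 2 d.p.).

|L|−L_z,max ≈ 0.4807ℏ; θ_min ≈ 22.21°; θ(m_l=-1) ≈ 98.88°

The letter i corresponds to l = 6.
|L| − L_z,max = (√42 − 6)ℏ ≈ 0.4807ℏ.
cos θ_min = 6/√42, so θ_min ≈ 22.21°.
For m_l = -1: cos θ = -1/√42, θ ≈ 98.88°.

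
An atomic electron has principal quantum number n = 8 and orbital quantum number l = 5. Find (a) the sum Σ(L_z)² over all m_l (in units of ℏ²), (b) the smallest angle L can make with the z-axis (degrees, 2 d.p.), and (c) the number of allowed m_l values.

Σ m_l² = 110, so Σ(L_z)² = 110 ℏ².
cos θ_min = 5/√30, so θ_min ≈ 24.09°.
There are 2l+1 = 11 values of m_l.

Σ(L_z)² = 110 ℏ²; θ_min ≈ 24.09°; 11 values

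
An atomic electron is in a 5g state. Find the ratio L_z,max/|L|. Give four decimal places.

L_z,max/|L| = 0.8944

For 5g, l = 4.
|L| = 2√5 ℏ ≈ 4.4721ℏ, while L_z,max = lℏ = 4ℏ.
L_z,max/|L| = 4/√20 = 0.8944.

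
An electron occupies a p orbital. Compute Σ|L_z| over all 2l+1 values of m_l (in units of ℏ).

Σ|L_z| = 2 ℏ

A p state has l = 1.
The allowed m_l values are -1, 0, 1.
Σ|m_l| = 2(1+2+…+1) = 2.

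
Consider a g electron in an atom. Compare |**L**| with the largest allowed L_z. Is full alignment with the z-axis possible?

G corresponds to l = 4.
|L| = 2√5 ℏ ≈ 4.4721ℏ, while L_z,max = lℏ = 4ℏ.
Since |L| > L_z,max, the vector can never point exactly along z; the closest it comes is θ_min = arccos(4/√20) ≈ 26.6°.

No: L_z,max = 4ℏ < |L| = 2√5 ℏ ≈ 4.472ℏ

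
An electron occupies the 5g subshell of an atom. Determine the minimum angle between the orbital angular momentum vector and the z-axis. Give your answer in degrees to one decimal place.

For 5g, l = 4.
|L| = √(l(l+1)) ℏ = 2√5 ℏ.
The smallest angle corresponds to the largest L_z, i.e. m_l = l = 4, giving L_z = 4ℏ.
cos θ_min = 4/√20, so θ_min ≈ 26.6°.

θ_min ≈ 26.6°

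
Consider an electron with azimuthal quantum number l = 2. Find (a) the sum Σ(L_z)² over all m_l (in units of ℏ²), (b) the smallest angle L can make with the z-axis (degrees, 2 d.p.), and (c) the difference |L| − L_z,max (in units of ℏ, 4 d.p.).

Σ m_l² = 10, so Σ(L_z)² = 10 ℏ².
cos θ_min = 2/√6, so θ_min ≈ 35.26°.
|L| − L_z,max = (√6 − 2)ℏ ≈ 0.4495ℏ.

Σ(L_z)² = 10 ℏ²; θ_min ≈ 35.26°; |L|−L_z,max ≈ 0.4495ℏ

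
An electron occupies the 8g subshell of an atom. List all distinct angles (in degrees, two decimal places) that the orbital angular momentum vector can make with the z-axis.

θ ∈ {26.57°, 47.87°, 63.43°, 77.08°, 90.00°, 102.92°, 116.57°, 132.13°, 153.43°}

The 8g subshell has l = 4.
|L| = ℏ√(l(l+1)) = 2√5 ℏ.
cos θ = m_l/√20 for each m_l ∈ {-4, -3, -2, -1, 0, 1, 2, 3, 4}.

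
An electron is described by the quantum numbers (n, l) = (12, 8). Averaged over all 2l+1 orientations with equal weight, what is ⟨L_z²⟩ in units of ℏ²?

⟨L_z²⟩ = 24 ℏ²

The allowed m_l values are -8, -7, -6, -5, -4, -3, -2, -1, 0, 1, 2, 3, 4, 5, 6, 7, 8.
⟨L_z²⟩ = ℏ²·(Σ m_l²)/(2l+1) = ℏ²·408/17 = 24ℏ².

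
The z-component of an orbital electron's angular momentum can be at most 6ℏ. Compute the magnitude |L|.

|L| = √42 ℏ ≈ 6.481ℏ

Since max m_l = l, l = 6.
|L| = ℏ√(l(l+1)) = √42 ℏ.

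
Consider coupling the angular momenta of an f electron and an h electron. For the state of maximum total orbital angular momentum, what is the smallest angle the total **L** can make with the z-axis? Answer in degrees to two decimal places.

Angular momentum addition gives L = |l₁ − l₂|, …, l₁ + l₂.
So L can be 2, 3, 4, 5, 6, 7, 8.
The maximum is L = 8, with |L_tot| = ℏ√(8·9) = 6√2 ℏ.
The minimum angle with z is arccos(8/√72) ≈ 19.47°.

θ_min ≈ 19.47°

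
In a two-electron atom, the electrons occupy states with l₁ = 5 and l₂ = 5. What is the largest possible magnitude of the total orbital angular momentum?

|L_tot|_max = √110 ℏ ≈ 10.488ℏ

L runs from |5 − 5| = 0 to 5 + 5 = 10.
Allowed values: L = 0, 1, 2, 3, 4, 5, 6, 7, 8, 9, 10.
The largest magnitude corresponds to L = 10: |L_tot| = ℏ√(10·11) = √110 ℏ.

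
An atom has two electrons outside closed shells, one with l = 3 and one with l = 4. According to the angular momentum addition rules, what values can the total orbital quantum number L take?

L = 1, 2, 3, 4, 5, 6, 7

L runs from |3 − 4| = 1 to 3 + 4 = 7.
L ∈ {1, 2, 3, 4, 5, 6, 7}.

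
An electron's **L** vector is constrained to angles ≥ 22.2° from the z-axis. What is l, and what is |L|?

cos θ_min = l/√(l(l+1)) = √(l/(l+1)), so l/(l+1) = cos²(22.2°) = 0.8572.
Thus l = 0.8572/(1 − 0.8572) ≈ 6.
Then |L| = ℏ√(6·7) = √42 ℏ.

l = 6, |L| = √42 ℏ ≈ 6.481ℏ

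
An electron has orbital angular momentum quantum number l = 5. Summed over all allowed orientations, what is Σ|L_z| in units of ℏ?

The allowed m_l values are -5, -4, -3, -2, -1, 0, 1, 2, 3, 4, 5.
Σ|m_l| = 2·5(5+1)/2 = 30.

Σ|L_z| = 30 ℏ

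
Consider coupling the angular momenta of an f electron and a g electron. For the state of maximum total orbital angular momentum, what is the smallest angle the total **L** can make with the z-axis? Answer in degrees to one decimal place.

L runs from |3 − 4| = 1 to 3 + 4 = 7.
Allowed values: L = 1, 2, 3, 4, 5, 6, 7.
The maximum is L = 7, with |L_tot| = ℏ√(7·8) = 2√14 ℏ.
The minimum angle with z is arccos(7/√56) ≈ 20.7°.

θ_min ≈ 20.7°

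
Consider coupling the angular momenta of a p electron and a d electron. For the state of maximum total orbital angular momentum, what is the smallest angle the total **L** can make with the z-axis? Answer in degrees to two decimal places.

By the triangle rule, |l₁ − l₂| ≤ L ≤ l₁ + l₂.
So L can be 1, 2, 3.
The maximum is L = 3, with |L_tot| = ℏ√(3·4) = 2√3 ℏ.
The minimum angle with z is arccos(3/√12) ≈ 30.00°.

θ_min ≈ 30.00°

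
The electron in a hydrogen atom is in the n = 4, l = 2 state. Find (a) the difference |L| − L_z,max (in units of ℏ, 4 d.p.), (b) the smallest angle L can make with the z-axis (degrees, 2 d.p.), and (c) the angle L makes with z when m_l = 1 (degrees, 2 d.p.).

|L|−L_z,max ≈ 0.4495ℏ; θ_min ≈ 35.26°; θ(m_l=1) ≈ 65.91°

|L| − L_z,max = (√6 − 2)ℏ ≈ 0.4495ℏ.
cos θ_min = 2/√6, so θ_min ≈ 35.26°.
For m_l = 1: cos θ = 1/√6, θ ≈ 65.91°.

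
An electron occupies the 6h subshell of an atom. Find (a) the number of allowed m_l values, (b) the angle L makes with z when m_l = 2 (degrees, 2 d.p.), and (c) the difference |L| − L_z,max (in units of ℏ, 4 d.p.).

11 values; θ(m_l=2) ≈ 68.58°; |L|−L_z,max ≈ 0.4772ℏ

For 6h, l = 5.
There are 2l+1 = 11 values of m_l.
For m_l = 2: cos θ = 2/√30, θ ≈ 68.58°.
|L| − L_z,max = (√30 − 5)ℏ ≈ 0.4772ℏ.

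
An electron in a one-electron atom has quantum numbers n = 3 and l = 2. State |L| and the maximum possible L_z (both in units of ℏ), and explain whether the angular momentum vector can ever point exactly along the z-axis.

|L| = √6 ℏ ≈ 2.4495ℏ, while L_z,max = lℏ = 2ℏ.
Since |L| > L_z,max, the vector can never point exactly along z; the closest it comes is θ_min = arccos(2/√6) ≈ 35.3°.

No: L_z,max = 2ℏ < |L| = √6 ℏ ≈ 2.449ℏ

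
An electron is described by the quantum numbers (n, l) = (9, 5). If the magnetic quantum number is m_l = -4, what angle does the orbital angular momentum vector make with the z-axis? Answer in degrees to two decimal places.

θ ≈ 136.91°

|L|² = l(l+1)ℏ² = 30ℏ², so |L| = √30 ℏ.
L_z = m_l ℏ = −4ℏ.
cos θ = L_z/|L| = -4/√30, so θ ≈ 136.91°.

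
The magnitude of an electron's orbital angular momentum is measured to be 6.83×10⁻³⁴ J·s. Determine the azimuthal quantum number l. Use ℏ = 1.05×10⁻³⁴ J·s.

Dividing by ℏ: |L|/ℏ ≈ 6.505.
Set l(l+1) = 42.31; the integer solution is l = 6.

l = 6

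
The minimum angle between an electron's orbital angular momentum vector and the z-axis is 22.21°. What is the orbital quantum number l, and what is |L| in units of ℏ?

l = 6, |L| = √42 ℏ ≈ 6.481ℏ

cos²θ_min = l/(l+1) = 0.8571.
Thus l = 0.8571/(1 − 0.8571) ≈ 6.
Then |L| = ℏ√(6·7) = √42 ℏ.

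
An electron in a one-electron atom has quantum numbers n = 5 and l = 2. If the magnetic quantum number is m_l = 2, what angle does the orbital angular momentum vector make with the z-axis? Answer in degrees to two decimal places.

|L| = ℏ√(l(l+1)) = √6 ℏ.
L_z = m_l ℏ = 2ℏ.
cos θ = L_z/|L| = 2/√6, so θ ≈ 35.26°.

θ ≈ 35.26°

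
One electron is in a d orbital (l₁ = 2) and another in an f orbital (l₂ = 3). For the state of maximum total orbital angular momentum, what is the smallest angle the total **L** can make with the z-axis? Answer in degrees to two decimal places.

θ_min ≈ 24.09°

By the triangle rule, |l₁ − l₂| ≤ L ≤ l₁ + l₂.
L ∈ {1, 2, 3, 4, 5}.
The maximum is L = 5, with |L_tot| = ℏ√(5·6) = √30 ℏ.
The minimum angle with z is arccos(5/√30) ≈ 24.09°.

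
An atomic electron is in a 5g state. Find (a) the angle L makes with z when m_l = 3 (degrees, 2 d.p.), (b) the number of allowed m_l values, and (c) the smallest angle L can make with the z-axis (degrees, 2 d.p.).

θ(m_l=3) ≈ 47.87°; 9 values; θ_min ≈ 26.57°

The 5g subshell has l = 4.
For m_l = 3: cos θ = 3/√20, θ ≈ 47.87°.
There are 2l+1 = 9 values of m_l.
cos θ_min = 4/√20, so θ_min ≈ 26.57°.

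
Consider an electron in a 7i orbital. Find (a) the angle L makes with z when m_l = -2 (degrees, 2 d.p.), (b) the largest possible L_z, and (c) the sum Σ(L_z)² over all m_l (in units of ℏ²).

θ(m_l=-2) ≈ 107.98°; L_z,max = 6ℏ; Σ(L_z)² = 182 ℏ²

The 7i subshell has l = 6.
For m_l = -2: cos θ = -2/√42, θ ≈ 107.98°.
L_z,max = lℏ = 6ℏ.
Σ m_l² = 182, so Σ(L_z)² = 182 ℏ².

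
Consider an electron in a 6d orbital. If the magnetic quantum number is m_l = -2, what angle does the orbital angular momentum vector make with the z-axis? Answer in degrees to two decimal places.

θ ≈ 144.74°

The 6d subshell has l = 2.
|L| = √(l(l+1)) ℏ = √6 ℏ.
L_z = m_l ℏ = −2ℏ.
cos θ = L_z/|L| = -2/√6, so θ ≈ 144.74°.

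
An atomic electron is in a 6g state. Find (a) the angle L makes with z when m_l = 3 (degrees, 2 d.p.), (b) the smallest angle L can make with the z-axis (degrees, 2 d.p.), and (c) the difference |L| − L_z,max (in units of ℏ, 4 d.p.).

θ(m_l=3) ≈ 47.87°; θ_min ≈ 26.57°; |L|−L_z,max ≈ 0.4721ℏ

The 6g subshell has l = 4.
For m_l = 3: cos θ = 3/√20, θ ≈ 47.87°.
cos θ_min = 4/√20, so θ_min ≈ 26.57°.
|L| − L_z,max = (2√5 − 4)ℏ ≈ 0.4721ℏ.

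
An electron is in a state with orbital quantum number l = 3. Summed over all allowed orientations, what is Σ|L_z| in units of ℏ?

Σ|L_z| = 12 ℏ

m_l runs from −3 to 3, i.e. {-3, -2, -1, 0, 1, 2, 3}.
Σ|m_l| = l(l+1) = 12.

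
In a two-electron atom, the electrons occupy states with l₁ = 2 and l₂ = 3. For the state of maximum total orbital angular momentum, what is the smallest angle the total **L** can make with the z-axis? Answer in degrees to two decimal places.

θ_min ≈ 24.09°

L runs from |2 − 3| = 1 to 2 + 3 = 5.
Allowed values: L = 1, 2, 3, 4, 5.
The maximum is L = 5, with |L_tot| = ℏ√(5·6) = √30 ℏ.
The minimum angle with z is arccos(5/√30) ≈ 24.09°.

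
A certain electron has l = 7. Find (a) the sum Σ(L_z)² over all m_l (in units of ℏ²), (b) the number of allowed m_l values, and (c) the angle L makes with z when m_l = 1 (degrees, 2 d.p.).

Σ m_l² = 280, so Σ(L_z)² = 280 ℏ².
There are 2l+1 = 15 values of m_l.
For m_l = 1: cos θ = 1/√56, θ ≈ 82.32°.

Σ(L_z)² = 280 ℏ²; 15 values; θ(m_l=1) ≈ 82.32°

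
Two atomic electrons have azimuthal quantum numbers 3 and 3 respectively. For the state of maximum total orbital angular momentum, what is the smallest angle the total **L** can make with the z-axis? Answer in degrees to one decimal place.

θ_min ≈ 22.2°

The total orbital quantum number L ranges from |l₁ − l₂| to l₁ + l₂ in integer steps.
Allowed values: L = 0, 1, 2, 3, 4, 5, 6.
The maximum is L = 6, with |L_tot| = ℏ√(6·7) = √42 ℏ.
The minimum angle with z is arccos(6/√42) ≈ 22.2°.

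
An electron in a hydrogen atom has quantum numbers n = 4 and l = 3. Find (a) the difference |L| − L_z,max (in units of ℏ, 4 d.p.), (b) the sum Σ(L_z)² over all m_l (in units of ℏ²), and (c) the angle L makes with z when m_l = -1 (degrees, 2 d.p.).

|L|−L_z,max ≈ 0.4641ℏ; Σ(L_z)² = 28 ℏ²; θ(m_l=-1) ≈ 106.78°

|L| − L_z,max = (2√3 − 3)ℏ ≈ 0.4641ℏ.
Σ m_l² = 28, so Σ(L_z)² = 28 ℏ².
For m_l = -1: cos θ = -1/√12, θ ≈ 106.78°.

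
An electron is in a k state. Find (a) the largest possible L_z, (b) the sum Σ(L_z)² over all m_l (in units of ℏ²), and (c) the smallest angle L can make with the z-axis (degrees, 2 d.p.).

L_z,max = 7ℏ; Σ(L_z)² = 280 ℏ²; θ_min ≈ 20.70°

A k state has l = 7.
L_z,max = lℏ = 7ℏ.
Σ m_l² = 280, so Σ(L_z)² = 280 ℏ².
cos θ_min = 7/√56, so θ_min ≈ 20.70°.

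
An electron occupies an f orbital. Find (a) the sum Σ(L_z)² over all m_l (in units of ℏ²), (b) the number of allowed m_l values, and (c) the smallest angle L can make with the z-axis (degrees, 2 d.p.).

F corresponds to l = 3.
Σ m_l² = 28, so Σ(L_z)² = 28 ℏ².
There are 2l+1 = 7 values of m_l.
cos θ_min = 3/√12, so θ_min ≈ 30.00°.

Σ(L_z)² = 28 ℏ²; 7 values; θ_min ≈ 30.00°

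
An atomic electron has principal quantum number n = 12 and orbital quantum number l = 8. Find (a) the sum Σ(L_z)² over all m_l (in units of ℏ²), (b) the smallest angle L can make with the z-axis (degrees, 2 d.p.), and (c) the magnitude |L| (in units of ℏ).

Σ(L_z)² = 408 ℏ²; θ_min ≈ 19.47°; |L| = 6√2 ℏ ≈ 8.485ℏ

Σ m_l² = 408, so Σ(L_z)² = 408 ℏ².
cos θ_min = 8/√72, so θ_min ≈ 19.47°.
|L| = ℏ√(8·9) = 6√2 ℏ ≈ 8.485ℏ.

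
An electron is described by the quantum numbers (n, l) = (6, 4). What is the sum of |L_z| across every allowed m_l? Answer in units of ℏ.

Σ|L_z| = 20 ℏ

The allowed m_l values are -4, -3, -2, -1, 0, 1, 2, 3, 4.
Σ|m_l| = 2(1+2+…+4) = 20.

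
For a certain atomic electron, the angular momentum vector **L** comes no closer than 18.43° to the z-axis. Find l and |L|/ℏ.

cos θ_min = l/√(l(l+1)) = √(l/(l+1)), so l/(l+1) = cos²(18.43°) = 0.9001.
l = cos²θ/sin²θ ≈ 9.
Then |L| = ℏ√(9·10) = 3√10 ℏ.

l = 9, |L| = 3√10 ℏ ≈ 9.487ℏ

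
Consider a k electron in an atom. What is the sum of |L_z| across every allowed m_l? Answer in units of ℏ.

Σ|L_z| = 56 ℏ

A k state has l = 7.
m_l runs from −7 to 7, i.e. {-7, -6, -5, -4, -3, -2, -1, 0, 1, 2, 3, 4, 5, 6, 7}.
Σ|m_l| = 2(1+2+…+7) = 56.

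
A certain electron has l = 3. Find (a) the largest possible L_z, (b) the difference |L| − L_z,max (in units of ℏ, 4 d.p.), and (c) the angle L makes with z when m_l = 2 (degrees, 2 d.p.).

L_z,max = 3ℏ; |L|−L_z,max ≈ 0.4641ℏ; θ(m_l=2) ≈ 54.74°

L_z,max = lℏ = 3ℏ.
|L| − L_z,max = (2√3 − 3)ℏ ≈ 0.4641ℏ.
For m_l = 2: cos θ = 2/√12, θ ≈ 54.74°.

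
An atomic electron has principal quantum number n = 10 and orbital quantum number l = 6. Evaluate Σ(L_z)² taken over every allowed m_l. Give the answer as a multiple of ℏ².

Σ(L_z)² = 182 ℏ²

m_l ∈ {-6, -5, -4, -3, -2, -1, 0, 1, 2, 3, 4, 5, 6}.
Σ m_l² = l(l+1)(2l+1)/3 = 6·7·13/3 = 182.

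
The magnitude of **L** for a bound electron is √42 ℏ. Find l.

|L| = ℏ√(l(l+1)), so l(l+1) = 42.
Solving: l = 6.

l = 6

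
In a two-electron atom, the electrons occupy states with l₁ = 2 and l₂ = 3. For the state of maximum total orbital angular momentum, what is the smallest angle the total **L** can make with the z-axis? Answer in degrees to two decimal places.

Angular momentum addition gives L = |l₁ − l₂|, …, l₁ + l₂.
L ∈ {1, 2, 3, 4, 5}.
The maximum is L = 5, with |L_tot| = ℏ√(5·6) = √30 ℏ.
The minimum angle with z is arccos(5/√30) ≈ 24.09°.

θ_min ≈ 24.09°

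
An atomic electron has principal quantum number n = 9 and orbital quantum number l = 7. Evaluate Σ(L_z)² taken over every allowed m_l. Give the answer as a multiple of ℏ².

Σ(L_z)² = 280 ℏ²

m_l ∈ {-7, -6, -5, -4, -3, -2, -1, 0, 1, 2, 3, 4, 5, 6, 7}.
Σ m_l² = 2·(1 + 4 + 9 + 16 + 25 + 36 + 49) = 280.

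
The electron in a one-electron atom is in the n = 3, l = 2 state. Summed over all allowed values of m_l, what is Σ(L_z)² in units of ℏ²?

m_l runs from −2 to 2, i.e. {-2, -1, 0, 1, 2}.
Summing m² from −2 to 2: Σ m_l² = 10.

Σ(L_z)² = 10 ℏ²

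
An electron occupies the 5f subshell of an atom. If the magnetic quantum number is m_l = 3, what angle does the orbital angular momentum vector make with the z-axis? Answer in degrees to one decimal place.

For 5f, l = 3.
|L| = ℏ√(l(l+1)) = 2√3 ℏ.
L_z = m_l ℏ = 3ℏ.
cos θ = L_z/|L| = 3/√12, so θ ≈ 30.0°.

θ ≈ 30.0°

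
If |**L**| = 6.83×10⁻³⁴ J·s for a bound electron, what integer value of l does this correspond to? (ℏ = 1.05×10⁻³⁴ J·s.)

In units of ℏ, |L| ≈ 6.505.
(|L|/ℏ)² = l(l+1) ≈ 42.31 ⇒ l = 6.

l = 6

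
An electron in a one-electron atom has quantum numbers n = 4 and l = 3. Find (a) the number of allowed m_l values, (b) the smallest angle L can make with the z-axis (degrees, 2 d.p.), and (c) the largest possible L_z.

There are 2l+1 = 7 values of m_l.
cos θ_min = 3/√12, so θ_min ≈ 30.00°.
L_z,max = lℏ = 3ℏ.

7 values; θ_min ≈ 30.00°; L_z,max = 3ℏ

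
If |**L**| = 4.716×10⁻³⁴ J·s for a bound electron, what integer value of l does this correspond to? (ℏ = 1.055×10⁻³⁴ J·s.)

|L|/ℏ = (4.716×10⁻³⁴)/(1.055×10⁻³⁴) ≈ 4.470.
l(l+1) ≈ 4.470² ≈ 19.98, so l = 4.

l = 4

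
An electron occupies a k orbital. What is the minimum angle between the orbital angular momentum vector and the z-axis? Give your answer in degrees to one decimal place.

θ_min ≈ 20.7°

For a k orbital, l = 7.
|L|² = l(l+1)ℏ² = 56ℏ², so |L| = 2√14 ℏ.
The smallest angle corresponds to the largest L_z, i.e. m_l = l = 7, giving L_z = 7ℏ.
cos θ_min = 7/√56, so θ_min ≈ 20.7°.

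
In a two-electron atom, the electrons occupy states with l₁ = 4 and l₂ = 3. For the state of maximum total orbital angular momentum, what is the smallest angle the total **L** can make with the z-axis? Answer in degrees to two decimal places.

L runs from |4 − 3| = 1 to 4 + 3 = 7.
L ∈ {1, 2, 3, 4, 5, 6, 7}.
The maximum is L = 7, with |L_tot| = ℏ√(7·8) = 2√14 ℏ.
The minimum angle with z is arccos(7/√56) ≈ 20.70°.

θ_min ≈ 20.70°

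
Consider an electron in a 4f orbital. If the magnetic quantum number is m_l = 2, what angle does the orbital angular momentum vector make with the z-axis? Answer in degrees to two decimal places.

θ ≈ 54.74°

The 4f subshell has l = 3.
|L| = √(l(l+1)) ℏ = 2√3 ℏ.
L_z = m_l ℏ = 2ℏ.
cos θ = L_z/|L| = 2/√12, so θ ≈ 54.74°.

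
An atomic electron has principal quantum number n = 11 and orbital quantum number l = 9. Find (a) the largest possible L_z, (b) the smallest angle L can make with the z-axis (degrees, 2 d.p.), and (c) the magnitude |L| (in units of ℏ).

L_z,max = lℏ = 9ℏ.
cos θ_min = 9/√90, so θ_min ≈ 18.43°.
|L| = ℏ√(9·10) = 3√10 ℏ ≈ 9.487ℏ.

L_z,max = 9ℏ; θ_min ≈ 18.43°; |L| = 3√10 ℏ ≈ 9.487ℏ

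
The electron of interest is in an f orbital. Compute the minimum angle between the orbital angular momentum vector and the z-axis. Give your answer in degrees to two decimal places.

θ_min ≈ 30.00°

For an f orbital, l = 3.
|L| = ℏ√(l(l+1)) = 2√3 ℏ.
The smallest angle corresponds to the largest L_z, i.e. m_l = l = 3, giving L_z = 3ℏ.
cos θ_min = 3/√12, so θ_min ≈ 30.00°.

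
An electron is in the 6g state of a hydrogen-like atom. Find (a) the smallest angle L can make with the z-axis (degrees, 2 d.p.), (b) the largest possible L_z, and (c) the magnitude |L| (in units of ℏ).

θ_min ≈ 26.57°; L_z,max = 4ℏ; |L| = 2√5 ℏ ≈ 4.472ℏ

6g means n = 6, l = 4.
cos θ_min = 4/√20, so θ_min ≈ 26.57°.
L_z,max = lℏ = 4ℏ.
|L| = ℏ√(4·5) = 2√5 ℏ ≈ 4.472ℏ.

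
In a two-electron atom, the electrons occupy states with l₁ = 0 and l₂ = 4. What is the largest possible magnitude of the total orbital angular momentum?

|L_tot|_max = 2√5 ℏ ≈ 4.472ℏ

The total orbital quantum number L ranges from |l₁ − l₂| to l₁ + l₂ in integer steps.
So L can be 4.
The largest magnitude corresponds to L = 4: |L_tot| = ℏ√(4·5) = 2√5 ℏ.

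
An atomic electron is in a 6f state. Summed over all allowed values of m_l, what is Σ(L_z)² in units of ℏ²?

Σ(L_z)² = 28 ℏ²

For 6f, l = 3.
The allowed m_l values are -3, -2, -1, 0, 1, 2, 3.
Σ m_l² = l(l+1)(2l+1)/3 = 3·4·7/3 = 28.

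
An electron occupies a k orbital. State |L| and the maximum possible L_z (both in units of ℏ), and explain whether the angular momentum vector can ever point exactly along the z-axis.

No: L_z,max = 7ℏ < |L| = 2√14 ℏ ≈ 7.483ℏ

For a k orbital, l = 7.
|L| = 2√14 ℏ ≈ 7.4833ℏ, while L_z,max = lℏ = 7ℏ.
Since |L| > L_z,max, the vector can never point exactly along z; the closest it comes is θ_min = arccos(7/√56) ≈ 20.7°.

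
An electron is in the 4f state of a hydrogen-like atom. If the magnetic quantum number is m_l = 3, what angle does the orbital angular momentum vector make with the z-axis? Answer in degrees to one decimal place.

θ ≈ 30.0°

4f means n = 4, l = 3.
|L|² = l(l+1)ℏ² = 12ℏ², so |L| = 2√3 ℏ.
L_z = m_l ℏ = 3ℏ.
cos θ = L_z/|L| = 3/√12, so θ ≈ 30.0°.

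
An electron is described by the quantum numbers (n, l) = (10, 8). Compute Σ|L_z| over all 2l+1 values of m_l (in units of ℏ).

Σ|L_z| = 72 ℏ

m_l ∈ {-8, -7, -6, -5, -4, -3, -2, -1, 0, 1, 2, 3, 4, 5, 6, 7, 8}.
Σ|m_l| = 2(1+2+…+8) = 72.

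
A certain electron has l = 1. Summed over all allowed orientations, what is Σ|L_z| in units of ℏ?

m_l ∈ {-1, 0, 1}.
Σ|m_l| = 2(1+2+…+1) = 2.

Σ|L_z| = 2 ℏ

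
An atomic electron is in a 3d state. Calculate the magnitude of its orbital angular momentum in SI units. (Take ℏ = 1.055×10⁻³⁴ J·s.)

For 3d, l = 2.
|L| = ℏ√(l(l+1)) = ℏ√(2·3) = √6 ℏ
Numerically, |L| = 2.449 × (1.055×10⁻³⁴ J·s) = 2.584×10⁻³⁴ J·s.

|L| = 2.584×10⁻³⁴ J·s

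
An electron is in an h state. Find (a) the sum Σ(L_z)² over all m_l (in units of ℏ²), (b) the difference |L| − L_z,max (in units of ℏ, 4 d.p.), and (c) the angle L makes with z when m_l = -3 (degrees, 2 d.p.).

Σ(L_z)² = 110 ℏ²; |L|−L_z,max ≈ 0.4772ℏ; θ(m_l=-3) ≈ 123.21°

For an h orbital, l = 5.
Σ m_l² = 110, so Σ(L_z)² = 110 ℏ².
|L| − L_z,max = (√30 − 5)ℏ ≈ 0.4772ℏ.
For m_l = -3: cos θ = -3/√30, θ ≈ 123.21°.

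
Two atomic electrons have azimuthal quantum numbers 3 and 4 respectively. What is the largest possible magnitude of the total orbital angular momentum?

|L_tot|_max = 2√14 ℏ ≈ 7.483ℏ

By the triangle rule, |l₁ − l₂| ≤ L ≤ l₁ + l₂.
So L can be 1, 2, 3, 4, 5, 6, 7.
The largest magnitude corresponds to L = 7: |L_tot| = ℏ√(7·8) = 2√14 ℏ.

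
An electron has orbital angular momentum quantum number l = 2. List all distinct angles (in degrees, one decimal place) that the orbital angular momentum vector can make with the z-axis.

θ ∈ {35.3°, 65.9°, 90.0°, 114.1°, 144.7°}

|L| = √(l(l+1)) ℏ = √6 ℏ.
cos θ = m_l/√6 for each m_l ∈ {-2, -1, 0, 1, 2}.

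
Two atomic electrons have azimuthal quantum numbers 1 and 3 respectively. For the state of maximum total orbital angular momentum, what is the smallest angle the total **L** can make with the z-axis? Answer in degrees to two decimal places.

θ_min ≈ 26.57°

Angular momentum addition gives L = |l₁ − l₂|, …, l₁ + l₂.
L ∈ {2, 3, 4}.
The maximum is L = 4, with |L_tot| = ℏ√(4·5) = 2√5 ℏ.
The minimum angle with z is arccos(4/√20) ≈ 26.57°.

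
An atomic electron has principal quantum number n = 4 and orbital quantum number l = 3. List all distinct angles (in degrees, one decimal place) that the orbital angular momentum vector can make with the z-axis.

θ ∈ {30.0°, 54.7°, 73.2°, 90.0°, 106.8°, 125.3°, 150.0°}

|L| = ℏ√(l(l+1)) = 2√3 ℏ.
cos θ = m_l/√12 for each m_l ∈ {-3, -2, -1, 0, 1, 2, 3}.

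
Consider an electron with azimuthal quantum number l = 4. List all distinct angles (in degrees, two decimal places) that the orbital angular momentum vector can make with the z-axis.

θ ∈ {26.57°, 47.87°, 63.43°, 77.08°, 90.00°, 102.92°, 116.57°, 132.13°, 153.43°}

|L| = √(l(l+1)) ℏ = 2√5 ℏ.
cos θ = m_l/√20 for each m_l ∈ {-4, -3, -2, -1, 0, 1, 2, 3, 4}.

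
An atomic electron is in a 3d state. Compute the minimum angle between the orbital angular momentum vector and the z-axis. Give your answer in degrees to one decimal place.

θ_min ≈ 35.3°

3d means n = 3, l = 2.
|L|² = l(l+1)ℏ² = 6ℏ², so |L| = √6 ℏ.
The smallest angle corresponds to the largest L_z, i.e. m_l = l = 2, giving L_z = 2ℏ.
cos θ_min = 2/√6, so θ_min ≈ 35.3°.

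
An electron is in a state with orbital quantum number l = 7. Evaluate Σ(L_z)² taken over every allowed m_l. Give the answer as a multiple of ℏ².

m_l runs from −7 to 7, i.e. {-7, -6, -5, -4, -3, -2, -1, 0, 1, 2, 3, 4, 5, 6, 7}.
Σ m_l² = l(l+1)(2l+1)/3 = 7·8·15/3 = 280.

Σ(L_z)² = 280 ℏ²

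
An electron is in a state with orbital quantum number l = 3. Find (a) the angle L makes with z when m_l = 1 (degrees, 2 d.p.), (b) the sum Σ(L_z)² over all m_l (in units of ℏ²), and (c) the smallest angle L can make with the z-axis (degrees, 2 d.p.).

For m_l = 1: cos θ = 1/√12, θ ≈ 73.22°.
Σ m_l² = 28, so Σ(L_z)² = 28 ℏ².
cos θ_min = 3/√12, so θ_min ≈ 30.00°.

θ(m_l=1) ≈ 73.22°; Σ(L_z)² = 28 ℏ²; θ_min ≈ 30.00°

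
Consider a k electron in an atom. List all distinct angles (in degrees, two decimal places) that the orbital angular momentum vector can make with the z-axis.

K corresponds to l = 7.
|L| = ℏ√(l(l+1)) = 2√14 ℏ.
cos θ = m_l/√56 for each m_l ∈ {-7, -6, -5, -4, -3, -2, -1, 0, 1, 2, 3, 4, 5, 6, 7}.

θ ∈ {20.70°, 36.70°, 48.08°, 57.69°, 66.37°, 74.50°, 82.32°, 90.00°, 97.68°, 105.50°, 113.63°, 122.31°, 131.92°, 143.30°, 159.30°}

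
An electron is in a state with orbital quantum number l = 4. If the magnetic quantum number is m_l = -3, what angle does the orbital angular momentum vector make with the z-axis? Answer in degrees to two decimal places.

|L|² = l(l+1)ℏ² = 20ℏ², so |L| = 2√5 ℏ.
L_z = m_l ℏ = −3ℏ.
cos θ = L_z/|L| = -3/√20, so θ ≈ 132.13°.

θ ≈ 132.13°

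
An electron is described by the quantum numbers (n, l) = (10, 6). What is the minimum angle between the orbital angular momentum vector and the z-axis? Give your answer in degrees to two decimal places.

|L| = √(l(l+1)) ℏ = √42 ℏ.
The smallest angle corresponds to the largest L_z, i.e. m_l = l = 6, giving L_z = 6ℏ.
cos θ_min = 6/√42, so θ_min ≈ 22.21°.

θ_min ≈ 22.21°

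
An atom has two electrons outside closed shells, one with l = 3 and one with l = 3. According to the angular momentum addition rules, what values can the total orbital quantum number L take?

By the triangle rule, |l₁ − l₂| ≤ L ≤ l₁ + l₂.
So L can be 0, 1, 2, 3, 4, 5, 6.

L = 0, 1, 2, 3, 4, 5, 6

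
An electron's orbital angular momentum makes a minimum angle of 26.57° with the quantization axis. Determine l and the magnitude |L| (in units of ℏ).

At minimum angle, m_l = l, so cos θ = l/√(l(l+1)); cos²θ = l/(l+1) = 0.7999.
Solving: l = 4.
Then |L| = ℏ√(4·5) = 2√5 ℏ.

l = 4, |L| = 2√5 ℏ ≈ 4.472ℏ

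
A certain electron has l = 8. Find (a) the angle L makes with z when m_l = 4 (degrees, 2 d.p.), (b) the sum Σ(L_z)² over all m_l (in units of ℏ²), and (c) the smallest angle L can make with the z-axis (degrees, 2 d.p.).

For m_l = 4: cos θ = 4/√72, θ ≈ 61.87°.
Σ m_l² = 408, so Σ(L_z)² = 408 ℏ².
cos θ_min = 8/√72, so θ_min ≈ 19.47°.

θ(m_l=4) ≈ 61.87°; Σ(L_z)² = 408 ℏ²; θ_min ≈ 19.47°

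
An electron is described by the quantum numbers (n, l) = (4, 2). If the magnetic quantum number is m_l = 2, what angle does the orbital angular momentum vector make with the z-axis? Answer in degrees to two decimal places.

θ ≈ 35.26°

|L| = ℏ√(l(l+1)) = √6 ℏ.
L_z = m_l ℏ = 2ℏ.
cos θ = L_z/|L| = 2/√6, so θ ≈ 35.26°.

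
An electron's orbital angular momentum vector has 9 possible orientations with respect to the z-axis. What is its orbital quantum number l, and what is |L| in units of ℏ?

Since there are 2l+1 = 9 values of m_l, l = 4.
|L| = ℏ√(l(l+1)) = ℏ√(4·5) = 2√5 ℏ.

l = 4, |L| = 2√5 ℏ ≈ 4.472ℏ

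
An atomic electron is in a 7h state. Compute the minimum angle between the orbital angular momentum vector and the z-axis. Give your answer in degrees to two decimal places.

For 7h, l = 5.
|L|² = l(l+1)ℏ² = 30ℏ², so |L| = √30 ℏ.
The smallest angle corresponds to the largest L_z, i.e. m_l = l = 5, giving L_z = 5ℏ.
cos θ_min = 5/√30, so θ_min ≈ 24.09°.

θ_min ≈ 24.09°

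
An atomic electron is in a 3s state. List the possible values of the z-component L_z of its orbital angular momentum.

L_z ∈ {0}

3s means n = 3, l = 0.
L_z = m_l ℏ with m_l ranging from −l to +l in integer steps.
For l = 0: m_l ∈ {0}.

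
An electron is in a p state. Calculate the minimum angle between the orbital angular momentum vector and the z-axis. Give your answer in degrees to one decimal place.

θ_min ≈ 45.0°

For a p orbital, l = 1.
|L| = ℏ√(l(l+1)) = √2 ℏ.
The smallest angle corresponds to the largest L_z, i.e. m_l = l = 1, giving L_z = 1ℏ.
cos θ_min = 1/√2, so θ_min ≈ 45.0°.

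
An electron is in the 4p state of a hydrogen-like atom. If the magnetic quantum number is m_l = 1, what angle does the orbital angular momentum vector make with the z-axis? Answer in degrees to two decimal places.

The 4p subshell has l = 1.
|L|² = l(l+1)ℏ² = 2ℏ², so |L| = √2 ℏ.
L_z = m_l ℏ = 1ℏ.
cos θ = L_z/|L| = 1/√2, so θ ≈ 45.00°.

θ ≈ 45.00°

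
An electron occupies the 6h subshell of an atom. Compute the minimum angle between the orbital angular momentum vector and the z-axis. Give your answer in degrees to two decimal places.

For 6h, l = 5.
|L|² = l(l+1)ℏ² = 30ℏ², so |L| = √30 ℏ.
The smallest angle corresponds to the largest L_z, i.e. m_l = l = 5, giving L_z = 5ℏ.
cos θ_min = 5/√30, so θ_min ≈ 24.09°.

θ_min ≈ 24.09°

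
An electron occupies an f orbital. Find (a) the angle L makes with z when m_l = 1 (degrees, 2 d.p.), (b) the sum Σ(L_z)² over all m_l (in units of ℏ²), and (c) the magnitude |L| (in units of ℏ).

θ(m_l=1) ≈ 73.22°; Σ(L_z)² = 28 ℏ²; |L| = 2√3 ℏ ≈ 3.464ℏ

The letter f corresponds to l = 3.
For m_l = 1: cos θ = 1/√12, θ ≈ 73.22°.
Σ m_l² = 28, so Σ(L_z)² = 28 ℏ².
|L| = ℏ√(3·4) = 2√3 ℏ ≈ 3.464ℏ.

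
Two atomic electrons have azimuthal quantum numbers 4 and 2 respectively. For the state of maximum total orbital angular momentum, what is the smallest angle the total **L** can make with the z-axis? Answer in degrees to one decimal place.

θ_min ≈ 22.2°

By the triangle rule, |l₁ − l₂| ≤ L ≤ l₁ + l₂.
Allowed values: L = 2, 3, 4, 5, 6.
The maximum is L = 6, with |L_tot| = ℏ√(6·7) = √42 ℏ.
The minimum angle with z is arccos(6/√42) ≈ 22.2°.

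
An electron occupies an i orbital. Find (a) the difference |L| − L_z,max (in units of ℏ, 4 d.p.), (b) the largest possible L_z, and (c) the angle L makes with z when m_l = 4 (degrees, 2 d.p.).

|L|−L_z,max ≈ 0.4807ℏ; L_z,max = 6ℏ; θ(m_l=4) ≈ 51.89°

I corresponds to l = 6.
|L| − L_z,max = (√42 − 6)ℏ ≈ 0.4807ℏ.
L_z,max = lℏ = 6ℏ.
For m_l = 4: cos θ = 4/√42, θ ≈ 51.89°.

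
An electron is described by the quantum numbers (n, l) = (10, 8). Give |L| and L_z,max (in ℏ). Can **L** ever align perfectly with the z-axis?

No: L_z,max = 8ℏ < |L| = 6√2 ℏ ≈ 8.485ℏ

|L| = 6√2 ℏ ≈ 8.4853ℏ, while L_z,max = lℏ = 8ℏ.
Since |L| > L_z,max, the vector can never point exactly along z; the closest it comes is θ_min = arccos(8/√72) ≈ 19.5°.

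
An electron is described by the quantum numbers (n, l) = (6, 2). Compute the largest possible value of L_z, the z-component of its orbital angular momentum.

L_z = m_l ℏ with m_l ∈ {−2, …, 2}; the maximum is m_l = 2.

L_z,max = 2ℏ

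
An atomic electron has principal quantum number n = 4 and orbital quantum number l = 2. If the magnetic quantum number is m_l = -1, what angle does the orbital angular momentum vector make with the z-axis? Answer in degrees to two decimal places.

θ ≈ 114.09°

|L|² = l(l+1)ℏ² = 6ℏ², so |L| = √6 ℏ.
L_z = m_l ℏ = −1ℏ.
cos θ = L_z/|L| = -1/√6, so θ ≈ 114.09°.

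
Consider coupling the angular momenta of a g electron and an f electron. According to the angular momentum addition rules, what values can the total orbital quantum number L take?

The total orbital quantum number L ranges from |l₁ − l₂| to l₁ + l₂ in integer steps.
L ∈ {1, 2, 3, 4, 5, 6, 7}.

L = 1, 2, 3, 4, 5, 6, 7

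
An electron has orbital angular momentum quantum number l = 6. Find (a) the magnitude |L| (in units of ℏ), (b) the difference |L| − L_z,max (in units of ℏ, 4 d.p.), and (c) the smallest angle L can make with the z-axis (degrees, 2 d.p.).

|L| = √42 ℏ ≈ 6.481ℏ; |L|−L_z,max ≈ 0.4807ℏ; θ_min ≈ 22.21°

|L| = ℏ√(6·7) = √42 ℏ ≈ 6.481ℏ.
|L| − L_z,max = (√42 − 6)ℏ ≈ 0.4807ℏ.
cos θ_min = 6/√42, so θ_min ≈ 22.21°.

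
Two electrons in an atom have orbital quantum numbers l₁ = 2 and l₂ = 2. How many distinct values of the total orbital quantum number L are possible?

Angular momentum addition gives L = |l₁ − l₂|, …, l₁ + l₂.
So L can be 0, 1, 2, 3, 4.
That is 5 values.

5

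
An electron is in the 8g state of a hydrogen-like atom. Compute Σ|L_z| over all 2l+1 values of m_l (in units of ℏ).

8g means n = 8, l = 4.
m_l runs from −4 to 4, i.e. {-4, -3, -2, -1, 0, 1, 2, 3, 4}.
Σ|m_l| = 2(1+2+…+4) = 20.

Σ|L_z| = 20 ℏ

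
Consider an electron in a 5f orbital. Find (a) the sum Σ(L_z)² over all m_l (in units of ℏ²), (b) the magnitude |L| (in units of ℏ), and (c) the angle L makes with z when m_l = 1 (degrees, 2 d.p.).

The 5f subshell has l = 3.
Σ m_l² = 28, so Σ(L_z)² = 28 ℏ².
|L| = ℏ√(3·4) = 2√3 ℏ ≈ 3.464ℏ.
For m_l = 1: cos θ = 1/√12, θ ≈ 73.22°.

Σ(L_z)² = 28 ℏ²; |L| = 2√3 ℏ ≈ 3.464ℏ; θ(m_l=1) ≈ 73.22°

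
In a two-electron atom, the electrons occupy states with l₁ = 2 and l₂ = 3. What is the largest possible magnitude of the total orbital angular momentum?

|L_tot|_max = √30 ℏ ≈ 5.477ℏ

Angular momentum addition gives L = |l₁ − l₂|, …, l₁ + l₂.
Allowed values: L = 1, 2, 3, 4, 5.
The largest magnitude corresponds to L = 5: |L_tot| = ℏ√(5·6) = √30 ℏ.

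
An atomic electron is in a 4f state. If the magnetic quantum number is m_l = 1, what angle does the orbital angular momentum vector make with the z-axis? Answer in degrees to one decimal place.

θ ≈ 73.2°

The 4f subshell has l = 3.
|L| = ℏ√(l(l+1)) = 2√3 ℏ.
L_z = m_l ℏ = 1ℏ.
cos θ = L_z/|L| = 1/√12, so θ ≈ 73.2°.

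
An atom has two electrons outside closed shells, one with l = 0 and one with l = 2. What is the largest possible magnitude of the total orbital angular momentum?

L runs from |0 − 2| = 2 to 0 + 2 = 2.
So L can be 2.
The largest magnitude corresponds to L = 2: |L_tot| = ℏ√(2·3) = √6 ℏ.

|L_tot|_max = √6 ℏ ≈ 2.449ℏ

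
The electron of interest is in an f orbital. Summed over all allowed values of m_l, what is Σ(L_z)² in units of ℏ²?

Σ(L_z)² = 28 ℏ²

An f state has l = 3.
m_l ∈ {-3, -2, -1, 0, 1, 2, 3}.
Σ m_l² = 2·(1 + 4 + 9) = 28.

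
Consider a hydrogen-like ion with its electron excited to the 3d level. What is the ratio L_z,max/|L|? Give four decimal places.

The 3d level has l = 2.
|L| = √6 ℏ ≈ 2.4495ℏ, while L_z,max = lℏ = 2ℏ.
L_z,max/|L| = 2/√6 = 0.8165.

L_z,max/|L| = 0.8165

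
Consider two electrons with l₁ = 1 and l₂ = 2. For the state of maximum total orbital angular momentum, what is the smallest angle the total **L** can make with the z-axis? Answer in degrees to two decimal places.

θ_min ≈ 30.00°

Angular momentum addition gives L = |l₁ − l₂|, …, l₁ + l₂.
Allowed values: L = 1, 2, 3.
The maximum is L = 3, with |L_tot| = ℏ√(3·4) = 2√3 ℏ.
The minimum angle with z is arccos(3/√12) ≈ 30.00°.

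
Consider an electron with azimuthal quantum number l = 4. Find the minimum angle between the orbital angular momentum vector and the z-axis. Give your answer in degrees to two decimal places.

θ_min ≈ 26.57°

|L|² = l(l+1)ℏ² = 20ℏ², so |L| = 2√5 ℏ.
The smallest angle corresponds to the largest L_z, i.e. m_l = l = 4, giving L_z = 4ℏ.
cos θ_min = 4/√20, so θ_min ≈ 26.57°.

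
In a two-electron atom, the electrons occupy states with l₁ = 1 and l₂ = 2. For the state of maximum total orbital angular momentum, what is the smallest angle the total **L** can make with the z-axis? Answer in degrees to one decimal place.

By the triangle rule, |l₁ − l₂| ≤ L ≤ l₁ + l₂.
Allowed values: L = 1, 2, 3.
The maximum is L = 3, with |L_tot| = ℏ√(3·4) = 2√3 ℏ.
The minimum angle with z is arccos(3/√12) ≈ 30.0°.

θ_min ≈ 30.0°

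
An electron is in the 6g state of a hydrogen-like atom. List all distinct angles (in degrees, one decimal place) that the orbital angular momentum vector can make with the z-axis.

6g means n = 6, l = 4.
|L| = √(l(l+1)) ℏ = 2√5 ℏ.
cos θ = m_l/√20 for each m_l ∈ {-4, -3, -2, -1, 0, 1, 2, 3, 4}.

θ ∈ {26.6°, 47.9°, 63.4°, 77.1°, 90.0°, 102.9°, 116.6°, 132.1°, 153.4°}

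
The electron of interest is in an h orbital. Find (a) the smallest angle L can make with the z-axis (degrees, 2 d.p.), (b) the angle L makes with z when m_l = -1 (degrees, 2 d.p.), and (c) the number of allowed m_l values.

θ_min ≈ 24.09°; θ(m_l=-1) ≈ 100.52°; 11 values

For an h orbital, l = 5.
cos θ_min = 5/√30, so θ_min ≈ 24.09°.
For m_l = -1: cos θ = -1/√30, θ ≈ 100.52°.
There are 2l+1 = 11 values of m_l.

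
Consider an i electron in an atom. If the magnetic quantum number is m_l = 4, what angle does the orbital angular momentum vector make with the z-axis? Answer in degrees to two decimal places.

An i state has l = 6.
|L|² = l(l+1)ℏ² = 42ℏ², so |L| = √42 ℏ.
L_z = m_l ℏ = 4ℏ.
cos θ = L_z/|L| = 4/√42, so θ ≈ 51.89°.

θ ≈ 51.89°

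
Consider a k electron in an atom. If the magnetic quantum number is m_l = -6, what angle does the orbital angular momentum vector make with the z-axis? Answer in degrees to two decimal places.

θ ≈ 143.30°

The letter k corresponds to l = 7.
|L| = √(l(l+1)) ℏ = 2√14 ℏ.
L_z = m_l ℏ = −6ℏ.
cos θ = L_z/|L| = -6/√56, so θ ≈ 143.30°.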